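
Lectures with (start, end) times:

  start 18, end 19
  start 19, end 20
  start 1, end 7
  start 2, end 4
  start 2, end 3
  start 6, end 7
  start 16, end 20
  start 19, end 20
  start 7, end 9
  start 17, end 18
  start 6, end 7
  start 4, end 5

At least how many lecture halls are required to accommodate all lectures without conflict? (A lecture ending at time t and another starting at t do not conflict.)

3

Events (time:±→running): 1:+→1 2:+→2 2:+→3 … peak 3.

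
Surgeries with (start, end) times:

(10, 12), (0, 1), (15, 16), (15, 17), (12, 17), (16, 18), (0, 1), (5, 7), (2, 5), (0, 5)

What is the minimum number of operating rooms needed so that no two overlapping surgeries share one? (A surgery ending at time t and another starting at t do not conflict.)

starts: [0, 0, 0, 2, 5, 10, 12, 15, 15, 16]
ends:   [1, 1, 5, 5, 7, 12, 16, 17, 17, 18]
s0→1 s0→2 s0→3  — peak 3.

3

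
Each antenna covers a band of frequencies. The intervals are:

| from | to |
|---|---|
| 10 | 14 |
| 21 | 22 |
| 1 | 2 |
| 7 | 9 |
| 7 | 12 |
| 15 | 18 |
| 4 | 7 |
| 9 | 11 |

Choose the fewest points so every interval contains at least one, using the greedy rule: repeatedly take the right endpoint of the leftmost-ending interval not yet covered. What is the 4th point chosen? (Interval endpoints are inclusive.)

18

Process intervals by earliest right end; each time one isn't hit yet, stab at its right endpoint.
Sorted: [1,2] [4,7] [7,9] [9,11] [7,12] [10,14] [15,18] [21,22]
{[1,2]} hit by 2; {[4,7],[7,9]} hit by 7; {[9,11],[7,12],[10,14]} hit by 11; {[15,18]} hit by 18; {[21,22]} hit by 22.
Points: 2, 7, 11, 18, 22 (5 total).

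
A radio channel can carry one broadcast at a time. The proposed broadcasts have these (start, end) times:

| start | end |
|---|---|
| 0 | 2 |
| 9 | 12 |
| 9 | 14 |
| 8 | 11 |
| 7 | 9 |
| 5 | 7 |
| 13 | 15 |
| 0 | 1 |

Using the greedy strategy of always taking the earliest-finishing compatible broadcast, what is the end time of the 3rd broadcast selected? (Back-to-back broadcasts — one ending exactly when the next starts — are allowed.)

Sorted by end: (0,1)  (0,2)  (5,7)  (7,9)  (8,11)  (9,12)  (9,14)  (13,15)
take (0,1); skip (0,2); take (5,7); take (7,9); take (9,12); skip (9,14); take (13,15).
Selected: (0,1) (5,7) (7,9) (9,12) (13,15)

9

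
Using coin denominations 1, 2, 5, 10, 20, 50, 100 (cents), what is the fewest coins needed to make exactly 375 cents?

6

375 = 3×100 + 1×50 + 1×20 + 1×5
Total coins = 3 + 1 + 1 + 1 = 6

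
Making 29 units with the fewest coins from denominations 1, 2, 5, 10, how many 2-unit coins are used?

29 = 2×10 + 1×5 + 2×2
Count of 2: 2

2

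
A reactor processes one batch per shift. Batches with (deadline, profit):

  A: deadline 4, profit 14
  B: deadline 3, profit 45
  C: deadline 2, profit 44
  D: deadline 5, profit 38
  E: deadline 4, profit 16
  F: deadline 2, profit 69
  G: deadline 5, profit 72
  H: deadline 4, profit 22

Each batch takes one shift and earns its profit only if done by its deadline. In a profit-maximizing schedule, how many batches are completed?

5

Take jobs in profit order; each goes to the latest open slot no later than its deadline.
Profit order: G=72 F=69 B=45 C=44 D=38 H=22 E=16 A=14
Assign: G→slot 5, F→slot 2, B→slot 3, C→slot 1, D→slot 4, H skipped, E skipped, A skipped.
Slots: [1:C] [2:F] [3:B] [4:D] [5:G]
5 of 8 scheduled.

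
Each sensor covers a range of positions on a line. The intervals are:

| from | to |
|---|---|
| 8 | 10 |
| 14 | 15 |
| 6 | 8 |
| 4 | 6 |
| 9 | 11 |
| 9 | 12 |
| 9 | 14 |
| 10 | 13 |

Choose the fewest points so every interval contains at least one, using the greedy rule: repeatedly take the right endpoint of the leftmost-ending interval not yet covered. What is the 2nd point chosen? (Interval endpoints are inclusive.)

10

Sort by right endpoint; whenever an interval is uncovered, place a point at its right end.
By right end: [4,6]  [6,8]  [8,10]  [9,11]  [9,12]  [10,13]  [9,14]  [14,15]
[4,6] uncovered → point at 6; [8,10] uncovered → point at 10; [14,15] uncovered → point at 15.
Points: 6, 10, 15 (3 total).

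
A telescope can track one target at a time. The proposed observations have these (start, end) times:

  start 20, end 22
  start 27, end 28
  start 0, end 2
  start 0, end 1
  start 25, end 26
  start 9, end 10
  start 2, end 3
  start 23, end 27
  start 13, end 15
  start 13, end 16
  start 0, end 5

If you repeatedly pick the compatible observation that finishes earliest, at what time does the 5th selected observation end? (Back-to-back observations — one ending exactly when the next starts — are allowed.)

22

Sort by end time and greedily take each interval whose start is ≥ the last chosen end.
By end time: (0,1), (0,2), (2,3), (0,5), (9,10), (13,15), (13,16), (20,22), (25,26), (23,27), (27,28).
Pick (0,1); next start ≥ 1 → (2,3); next start ≥ 3 → (9,10); next start ≥ 10 → (13,15); next start ≥ 15 → (20,22); next start ≥ 22 → (25,26); next start ≥ 26 → (27,28).
Selected: (0,1) (2,3) (9,10) (13,15) (20,22) (25,26) (27,28)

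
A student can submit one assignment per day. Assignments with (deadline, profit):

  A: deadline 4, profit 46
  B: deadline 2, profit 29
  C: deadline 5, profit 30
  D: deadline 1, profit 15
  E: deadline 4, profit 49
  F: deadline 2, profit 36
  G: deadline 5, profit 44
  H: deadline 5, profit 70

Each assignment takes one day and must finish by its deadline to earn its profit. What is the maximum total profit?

Take jobs in profit order; each goes to the latest open slot no later than its deadline.
By profit: H(d5,70), E(d4,49), A(d4,46), G(d5,44), F(d2,36), C(d5,30), B(d2,29), D(d1,15)
H→slot 5; E→slot 4; A→slot 3; G→slot 2; F→slot 1; C skipped; B skipped; D skipped.
Profit = 36 + 44 + 46 + 49 + 70 = 245

245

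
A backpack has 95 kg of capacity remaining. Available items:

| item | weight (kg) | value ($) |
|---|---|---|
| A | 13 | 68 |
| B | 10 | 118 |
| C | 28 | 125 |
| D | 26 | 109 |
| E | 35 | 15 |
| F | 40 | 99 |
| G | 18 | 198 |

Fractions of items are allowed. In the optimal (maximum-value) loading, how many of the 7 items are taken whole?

5

Sort by value per unit weight and fill in that order.
Order: B (118/10=11.80) > G (198/18=11.00) > A (68/13=5.23) > C (125/28=4.46) > D (109/26=4.19) > F (99/40=2.48) > E (15/35=0.43)
Fill: take B (10 @ 118) → take G (18 @ 198) → take A (13 @ 68) → take C (28 @ 125) → take D (26 @ 109); 95/95 used.
5 item(s) taken whole.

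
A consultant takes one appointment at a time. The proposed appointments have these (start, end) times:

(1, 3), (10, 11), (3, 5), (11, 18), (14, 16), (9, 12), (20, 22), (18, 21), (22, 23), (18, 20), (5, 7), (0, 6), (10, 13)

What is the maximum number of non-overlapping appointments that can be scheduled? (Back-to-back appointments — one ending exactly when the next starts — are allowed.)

8

Sorted by end: (1,3)  (3,5)  (0,6)  (5,7)  (10,11)  (9,12)  (10,13)  (14,16)  (11,18)  (18,20)  (18,21)  (20,22)  (22,23)
take (1,3); take (3,5); skip (0,6); take (5,7); take (10,11); take (14,16); take (18,20); skip (18,21); take (20,22); take (22,23).
Selected 8 appointments.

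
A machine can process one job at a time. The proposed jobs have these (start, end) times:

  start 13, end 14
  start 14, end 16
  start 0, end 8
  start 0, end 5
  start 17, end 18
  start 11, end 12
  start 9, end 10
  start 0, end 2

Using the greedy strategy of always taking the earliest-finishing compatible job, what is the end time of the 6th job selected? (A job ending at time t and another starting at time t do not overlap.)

18

Greedy by earliest finish: after sorting by end time, pick each interval compatible with the last pick.
Sorted by end: (0,2)  (0,5)  (0,8)  (9,10)  (11,12)  (13,14)  (14,16)  (17,18)
take (0,2); take (9,10); take (11,12); take (13,14); take (14,16); take (17,18).
Selected: (0,2) (9,10) (11,12) (13,14) (14,16) (17,18)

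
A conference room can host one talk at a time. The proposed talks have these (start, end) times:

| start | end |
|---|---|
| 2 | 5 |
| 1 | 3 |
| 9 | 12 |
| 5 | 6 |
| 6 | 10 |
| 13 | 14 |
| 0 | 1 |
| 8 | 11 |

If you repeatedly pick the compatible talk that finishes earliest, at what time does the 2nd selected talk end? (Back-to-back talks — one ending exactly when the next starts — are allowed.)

Order by finish time; keep every interval that doesn't clash with the previous kept one.
Sorted by end: (0,1)  (1,3)  (2,5)  (5,6)  (6,10)  (8,11)  (9,12)  (13,14)
take (0,1); take (1,3); take (5,6); take (6,10); skip (9,12); take (13,14).
Selected: (0,1) (1,3) (5,6) (6,10) (13,14)

3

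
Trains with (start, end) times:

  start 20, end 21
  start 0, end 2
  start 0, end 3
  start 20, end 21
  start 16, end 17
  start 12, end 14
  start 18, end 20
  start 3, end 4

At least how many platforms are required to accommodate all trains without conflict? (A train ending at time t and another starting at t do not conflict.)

starts: [0, 0, 3, 12, 16, 18, 20, 20]
ends:   [2, 3, 4, 14, 17, 20, 21, 21]
s0→1 s0→2  — peak 2.

2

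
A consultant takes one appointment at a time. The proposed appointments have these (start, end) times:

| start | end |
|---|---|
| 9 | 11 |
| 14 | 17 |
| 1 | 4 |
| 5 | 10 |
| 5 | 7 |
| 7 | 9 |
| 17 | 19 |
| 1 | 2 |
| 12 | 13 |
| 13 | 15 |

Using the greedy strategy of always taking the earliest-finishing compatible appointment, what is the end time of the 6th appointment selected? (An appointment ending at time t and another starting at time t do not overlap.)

Sort by end time and greedily take each interval whose start is ≥ the last chosen end.
Sorted by end: (1,2)  (1,4)  (5,7)  (7,9)  (5,10)  (9,11)  (12,13)  (13,15)  (14,17)  (17,19)
take (1,2); skip (1,4); take (5,7); take (7,9); take (9,11); take (12,13); take (13,15); take (17,19).
Selected: (1,2) (5,7) (7,9) (9,11) (12,13) (13,15) (17,19)

15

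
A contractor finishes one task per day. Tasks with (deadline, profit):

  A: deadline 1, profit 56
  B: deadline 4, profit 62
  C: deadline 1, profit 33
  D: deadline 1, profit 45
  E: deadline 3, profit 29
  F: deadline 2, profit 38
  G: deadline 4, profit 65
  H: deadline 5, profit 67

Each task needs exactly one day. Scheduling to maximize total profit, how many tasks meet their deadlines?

By profit: H(d5,67), G(d4,65), B(d4,62), A(d1,56), D(d1,45), F(d2,38), C(d1,33), E(d3,29)
H→slot 5; G→slot 4; B→slot 3; A→slot 1; D skipped; F→slot 2; C skipped; E skipped.
5 of 8 scheduled.

5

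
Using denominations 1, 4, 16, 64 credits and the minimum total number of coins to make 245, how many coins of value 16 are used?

3

Greedy: take as many of the largest coin as possible, then repeat with the remainder.
245 − 3×64→53 − 3×16→5 − 1×4→1 − 1×1→0
Count of 16: 3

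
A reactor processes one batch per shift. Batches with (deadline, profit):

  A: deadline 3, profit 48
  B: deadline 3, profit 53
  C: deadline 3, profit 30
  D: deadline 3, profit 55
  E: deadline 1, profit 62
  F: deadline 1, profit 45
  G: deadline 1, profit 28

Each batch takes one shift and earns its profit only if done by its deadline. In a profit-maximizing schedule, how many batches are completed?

By profit: E(d1,62), D(d3,55), B(d3,53), A(d3,48), F(d1,45), C(d3,30), G(d1,28)
E→slot 1; D→slot 3; B→slot 2; A skipped; F skipped; C skipped; G skipped.
3 of 7 scheduled.

3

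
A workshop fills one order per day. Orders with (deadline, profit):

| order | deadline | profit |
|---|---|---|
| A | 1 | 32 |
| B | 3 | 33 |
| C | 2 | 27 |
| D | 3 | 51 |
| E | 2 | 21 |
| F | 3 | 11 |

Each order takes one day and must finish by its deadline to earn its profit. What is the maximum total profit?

By profit: D(d3,51), B(d3,33), A(d1,32), C(d2,27), E(d2,21), F(d3,11)
D→slot 3; B→slot 2; A→slot 1; C skipped; E skipped; F skipped.
Profit = 32 + 33 + 51 = 116

116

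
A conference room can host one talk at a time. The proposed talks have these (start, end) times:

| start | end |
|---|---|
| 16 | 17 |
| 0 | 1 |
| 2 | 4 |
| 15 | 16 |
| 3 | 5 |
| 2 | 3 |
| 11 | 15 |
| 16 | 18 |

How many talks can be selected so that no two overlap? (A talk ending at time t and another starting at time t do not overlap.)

Sort by end time and greedily take each interval whose start is ≥ the last chosen end.
By end time: (0,1), (2,3), (2,4), (3,5), (11,15), (15,16), (16,17), (16,18).
Pick (0,1); next start ≥ 1 → (2,3); next start ≥ 3 → (3,5); next start ≥ 5 → (11,15); next start ≥ 15 → (15,16); next start ≥ 16 → (16,17).
Selected 6 talks.

6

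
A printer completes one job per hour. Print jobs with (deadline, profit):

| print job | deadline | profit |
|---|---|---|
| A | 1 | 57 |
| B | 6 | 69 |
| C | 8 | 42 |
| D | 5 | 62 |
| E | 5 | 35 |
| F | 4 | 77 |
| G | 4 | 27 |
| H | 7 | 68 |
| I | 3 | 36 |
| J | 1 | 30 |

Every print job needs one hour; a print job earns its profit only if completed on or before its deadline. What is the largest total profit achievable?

446

Profit order: F=77 B=69 H=68 D=62 A=57 C=42 I=36 E=35 J=30 G=27
Assign: F→slot 4, B→slot 6, H→slot 7, D→slot 5, A→slot 1, C→slot 8, I→slot 3, E→slot 2, J skipped, G skipped.
Slots: [1:A] [2:E] [3:I] [4:F] [5:D] [6:B] [7:H] [8:C]
Profit = 57 + 35 + 36 + 77 + 62 + 69 + 68 + 42 = 446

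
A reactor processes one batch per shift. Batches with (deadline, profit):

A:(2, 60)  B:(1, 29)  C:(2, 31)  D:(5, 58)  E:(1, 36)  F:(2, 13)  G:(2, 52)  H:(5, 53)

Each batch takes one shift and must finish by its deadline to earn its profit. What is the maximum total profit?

223

By profit: A(d2,60), D(d5,58), H(d5,53), G(d2,52), E(d1,36), C(d2,31), B(d1,29), F(d2,13)
A→slot 2; D→slot 5; H→slot 4; G→slot 1; E skipped; C skipped; B skipped; F skipped.
Profit = 52 + 60 + 53 + 58 = 223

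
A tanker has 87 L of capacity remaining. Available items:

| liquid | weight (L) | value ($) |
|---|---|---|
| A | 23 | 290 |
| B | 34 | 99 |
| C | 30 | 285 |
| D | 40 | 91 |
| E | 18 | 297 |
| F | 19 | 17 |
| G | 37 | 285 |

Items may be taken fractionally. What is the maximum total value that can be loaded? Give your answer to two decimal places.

995.24

Sort by value per unit weight and fill in that order.
Ratios (sorted): E 16.50, A 12.61, C 9.50, G 7.70, B 2.91, D 2.27, F 0.89
take E (18 @ 297); take A (23 @ 290); take C (30 @ 285); take 16/37 of G → 123.24. Capacity used 87/87.
Total value = 995.24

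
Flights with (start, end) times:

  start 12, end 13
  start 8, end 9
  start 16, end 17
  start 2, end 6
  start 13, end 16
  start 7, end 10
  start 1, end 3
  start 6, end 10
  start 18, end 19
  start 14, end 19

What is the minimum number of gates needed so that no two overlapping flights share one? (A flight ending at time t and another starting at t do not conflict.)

Events (time:±→running): 1:+→1 2:+→2 3:-→1 6:-→0 6:+→1 7:+→2 8:+→3 … peak 3.

3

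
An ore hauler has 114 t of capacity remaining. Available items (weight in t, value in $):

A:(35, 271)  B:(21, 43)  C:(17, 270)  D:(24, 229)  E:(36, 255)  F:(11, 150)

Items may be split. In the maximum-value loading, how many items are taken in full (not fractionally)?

4

Ratios (sorted): C 15.88, F 13.64, D 9.54, A 7.74, E 7.08, B 2.05
take C (17 @ 270); take F (11 @ 150); take D (24 @ 229); take A (35 @ 271); take 27/36 of E → 191.25. Capacity used 114/114.
4 item(s) taken whole; one partial (take 27/36 of E).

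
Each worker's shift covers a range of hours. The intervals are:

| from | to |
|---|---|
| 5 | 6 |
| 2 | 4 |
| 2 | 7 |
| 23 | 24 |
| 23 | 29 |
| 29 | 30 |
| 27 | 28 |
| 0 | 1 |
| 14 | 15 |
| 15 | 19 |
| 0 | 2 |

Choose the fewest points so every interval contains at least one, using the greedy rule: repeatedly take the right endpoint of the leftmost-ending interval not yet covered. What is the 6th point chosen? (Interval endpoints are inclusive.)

28

Process intervals by earliest right end; each time one isn't hit yet, stab at its right endpoint.
Sorted: [0,1] [0,2] [2,4] [5,6] [2,7] [14,15] [15,19] [23,24] [27,28] [23,29] [29,30]
{[0,1],[0,2]} hit by 1; {[2,4]} hit by 4; {[5,6],[2,7]} hit by 6; {[14,15],[15,19]} hit by 15; {[23,24]} hit by 24; {[27,28],[23,29]} hit by 28; {[29,30]} hit by 30.
Points: 1, 4, 6, 15, 24, 28, 30 (7 total).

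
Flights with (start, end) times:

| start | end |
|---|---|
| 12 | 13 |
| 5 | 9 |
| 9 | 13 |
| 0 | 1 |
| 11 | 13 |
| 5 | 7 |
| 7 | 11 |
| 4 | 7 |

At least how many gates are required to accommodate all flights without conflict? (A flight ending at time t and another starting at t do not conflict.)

3

starts: [0, 4, 5, 5, 7, 9, 11, 12]
ends:   [1, 7, 7, 9, 11, 13, 13, 13]
s0→1 e1→0 s4→1 s5→2 s5→3  — peak 3.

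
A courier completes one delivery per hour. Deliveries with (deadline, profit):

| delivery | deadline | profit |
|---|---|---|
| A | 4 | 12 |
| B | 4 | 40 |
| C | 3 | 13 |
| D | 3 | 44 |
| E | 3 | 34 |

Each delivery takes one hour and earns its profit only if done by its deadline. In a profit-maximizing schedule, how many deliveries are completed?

4

By profit: D(d3,44), B(d4,40), E(d3,34), C(d3,13), A(d4,12)
D→slot 3; B→slot 4; E→slot 2; C→slot 1; A skipped.
4 of 5 scheduled.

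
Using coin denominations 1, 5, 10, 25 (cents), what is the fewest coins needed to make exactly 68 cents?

Greedy: take as many of the largest coin as possible, then repeat with the remainder.
68 − 2×25→18 − 1×10→8 − 1×5→3 − 3×1→0
Total coins = 2 + 1 + 1 + 3 = 7

7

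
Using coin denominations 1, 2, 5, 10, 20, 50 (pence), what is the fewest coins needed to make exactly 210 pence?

5

Use the largest denomination that fits, subtract, and repeat.
210 = 4×50 + 1×10
Total coins = 4 + 1 = 5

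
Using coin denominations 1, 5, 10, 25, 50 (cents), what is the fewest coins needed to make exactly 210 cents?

5

210 = 4×50 + 1×10
Total coins = 4 + 1 = 5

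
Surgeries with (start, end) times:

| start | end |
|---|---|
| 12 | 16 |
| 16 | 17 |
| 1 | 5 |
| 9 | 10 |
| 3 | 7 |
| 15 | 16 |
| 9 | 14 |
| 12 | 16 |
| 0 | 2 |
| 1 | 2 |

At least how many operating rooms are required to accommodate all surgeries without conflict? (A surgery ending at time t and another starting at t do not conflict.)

Count concurrent intervals with a sweep; the peak is the room count.
starts: [0, 1, 1, 3, 9, 9, 12, 12, 15, 16]
ends:   [2, 2, 5, 7, 10, 14, 16, 16, 16, 17]
s0→1 s1→2 s1→3  — peak 3.

3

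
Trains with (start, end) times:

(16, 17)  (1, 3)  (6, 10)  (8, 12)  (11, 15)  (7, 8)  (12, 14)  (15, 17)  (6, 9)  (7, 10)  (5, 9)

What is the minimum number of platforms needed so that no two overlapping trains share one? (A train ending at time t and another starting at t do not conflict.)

5

starts: [1, 5, 6, 6, 7, 7, 8, 11, 12, 15, 16]
ends:   [3, 8, 9, 9, 10, 10, 12, 14, 15, 17, 17]
s1→1 e3→0 s5→1 s6→2 s6→3 s7→4 s7→5  — peak 5.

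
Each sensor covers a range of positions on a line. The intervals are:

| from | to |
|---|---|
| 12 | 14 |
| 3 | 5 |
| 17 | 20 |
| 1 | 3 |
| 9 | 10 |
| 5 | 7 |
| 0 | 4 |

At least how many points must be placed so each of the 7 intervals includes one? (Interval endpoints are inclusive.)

5

Sort by right endpoint; whenever an interval is uncovered, place a point at its right end.
Sorted: [1,3] [0,4] [3,5] [5,7] [9,10] [12,14] [17,20]
{[1,3],[0,4],[3,5]} hit by 3; {[5,7]} hit by 7; {[9,10]} hit by 10; {[12,14]} hit by 14; {[17,20]} hit by 20.
Points: 3, 7, 10, 14, 20 (5 total).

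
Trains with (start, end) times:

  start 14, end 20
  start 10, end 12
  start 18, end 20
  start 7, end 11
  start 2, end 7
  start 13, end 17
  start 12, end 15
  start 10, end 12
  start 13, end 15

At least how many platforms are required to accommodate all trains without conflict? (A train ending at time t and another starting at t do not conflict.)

4

Events (time:±→running): 2:+→1 7:-→0 7:+→1 10:+→2 10:+→3 11:-→2 12:-→1 12:-→0 12:+→1 13:+→2 13:+→3 14:+→4 … peak 4.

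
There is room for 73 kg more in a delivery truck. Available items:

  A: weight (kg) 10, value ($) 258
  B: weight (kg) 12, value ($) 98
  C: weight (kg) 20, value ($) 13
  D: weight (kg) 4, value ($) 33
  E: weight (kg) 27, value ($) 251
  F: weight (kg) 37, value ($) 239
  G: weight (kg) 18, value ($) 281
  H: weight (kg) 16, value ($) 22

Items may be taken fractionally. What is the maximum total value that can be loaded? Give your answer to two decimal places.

933.92

Ratios (sorted): A 25.80, G 15.61, E 9.30, D 8.25, B 8.17, F 6.46, H 1.38, C 0.65
take A (10 @ 258); take G (18 @ 281); take E (27 @ 251); take D (4 @ 33); take B (12 @ 98); take 2/37 of F → 12.92. Capacity used 73/73.
Total value = 933.92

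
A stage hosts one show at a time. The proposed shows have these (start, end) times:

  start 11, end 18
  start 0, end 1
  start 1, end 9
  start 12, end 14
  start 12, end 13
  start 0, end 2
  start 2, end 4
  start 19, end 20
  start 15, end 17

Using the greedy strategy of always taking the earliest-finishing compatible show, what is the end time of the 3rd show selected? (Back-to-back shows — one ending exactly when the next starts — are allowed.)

13

Greedy by earliest finish: after sorting by end time, pick each interval compatible with the last pick.
Sorted by end: (0,1)  (0,2)  (2,4)  (1,9)  (12,13)  (12,14)  (15,17)  (11,18)  (19,20)
take (0,1); take (2,4); take (12,13); skip (12,14); take (15,17); take (19,20).
Selected: (0,1) (2,4) (12,13) (15,17) (19,20)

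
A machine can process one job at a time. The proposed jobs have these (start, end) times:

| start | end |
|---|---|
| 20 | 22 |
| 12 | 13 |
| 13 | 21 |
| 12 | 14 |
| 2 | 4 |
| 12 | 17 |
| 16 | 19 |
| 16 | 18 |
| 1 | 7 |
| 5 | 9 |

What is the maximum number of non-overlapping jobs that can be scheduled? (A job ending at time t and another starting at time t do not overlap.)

By end time: (2,4), (1,7), (5,9), (12,13), (12,14), (12,17), (16,18), (16,19), (13,21), (20,22).
Pick (2,4); next start ≥ 4 → (5,9); next start ≥ 9 → (12,13); next start ≥ 13 → (16,18); next start ≥ 18 → (20,22).
Selected 5 jobs.

5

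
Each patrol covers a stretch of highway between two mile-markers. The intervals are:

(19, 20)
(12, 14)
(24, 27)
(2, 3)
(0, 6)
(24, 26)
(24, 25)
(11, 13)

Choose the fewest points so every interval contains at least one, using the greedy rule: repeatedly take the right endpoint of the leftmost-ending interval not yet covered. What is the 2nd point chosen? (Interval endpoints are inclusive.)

Sort by right endpoint; whenever an interval is uncovered, place a point at its right end.
By right end: [2,3]  [0,6]  [11,13]  [12,14]  [19,20]  [24,25]  [24,26]  [24,27]
[2,3] uncovered → point at 3; [11,13] uncovered → point at 13; [19,20] uncovered → point at 20; [24,25] uncovered → point at 25.
Points: 3, 13, 20, 25 (4 total).

13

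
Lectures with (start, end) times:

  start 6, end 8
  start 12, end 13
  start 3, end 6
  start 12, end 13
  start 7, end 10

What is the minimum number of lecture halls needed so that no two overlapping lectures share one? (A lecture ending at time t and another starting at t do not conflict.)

Count concurrent intervals with a sweep; the peak is the room count.
starts: [3, 6, 7, 12, 12]
ends:   [6, 8, 10, 13, 13]
s3→1 e6→0 s6→1 s7→2  — peak 2.

2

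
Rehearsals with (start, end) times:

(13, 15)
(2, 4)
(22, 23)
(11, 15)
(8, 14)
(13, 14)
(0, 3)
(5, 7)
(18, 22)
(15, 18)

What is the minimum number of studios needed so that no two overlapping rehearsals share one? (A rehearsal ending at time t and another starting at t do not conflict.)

4

Count concurrent intervals with a sweep; the peak is the room count.
Events (time:±→running): 0:+→1 2:+→2 3:-→1 4:-→0 5:+→1 7:-→0 8:+→1 11:+→2 13:+→3 13:+→4 … peak 4.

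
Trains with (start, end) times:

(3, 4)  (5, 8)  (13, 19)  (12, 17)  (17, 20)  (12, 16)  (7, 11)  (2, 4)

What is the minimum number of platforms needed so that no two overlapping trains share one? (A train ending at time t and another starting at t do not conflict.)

The answer is the maximum number of intervals overlapping at any instant.
Events (time:±→running): 2:+→1 3:+→2 4:-→1 4:-→0 5:+→1 7:+→2 8:-→1 11:-→0 12:+→1 12:+→2 13:+→3 … peak 3.

3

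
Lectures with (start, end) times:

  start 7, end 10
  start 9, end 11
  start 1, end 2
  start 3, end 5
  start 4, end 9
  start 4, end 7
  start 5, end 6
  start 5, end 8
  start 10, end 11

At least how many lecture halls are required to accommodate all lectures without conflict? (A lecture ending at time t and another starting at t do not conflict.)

starts: [1, 3, 4, 4, 5, 5, 7, 9, 10]
ends:   [2, 5, 6, 7, 8, 9, 10, 11, 11]
s1→1 e2→0 s3→1 s4→2 s4→3 e5→2 s5→3 s5→4  — peak 4.

4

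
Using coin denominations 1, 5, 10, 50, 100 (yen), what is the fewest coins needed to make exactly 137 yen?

Use the largest denomination that fits, subtract, and repeat.
137 − 1×100→37 − 3×10→7 − 1×5→2 − 2×1→0
Total coins = 1 + 3 + 1 + 2 = 7

7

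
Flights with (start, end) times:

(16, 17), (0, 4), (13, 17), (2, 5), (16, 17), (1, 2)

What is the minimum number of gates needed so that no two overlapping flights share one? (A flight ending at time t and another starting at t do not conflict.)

Events (time:±→running): 0:+→1 1:+→2 2:-→1 2:+→2 4:-→1 5:-→0 13:+→1 16:+→2 16:+→3 … peak 3.

3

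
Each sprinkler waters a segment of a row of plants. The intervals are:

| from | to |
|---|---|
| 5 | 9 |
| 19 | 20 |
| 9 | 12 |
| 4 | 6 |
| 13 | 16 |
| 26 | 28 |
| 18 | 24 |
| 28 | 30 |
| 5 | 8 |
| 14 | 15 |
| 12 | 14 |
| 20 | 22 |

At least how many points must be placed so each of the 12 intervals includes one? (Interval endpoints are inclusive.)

5

Sort by right endpoint; whenever an interval is uncovered, place a point at its right end.
Sorted: [4,6] [5,8] [5,9] [9,12] [12,14] [14,15] [13,16] [19,20] [20,22] [18,24] [26,28] [28,30]
{[4,6],[5,8],[5,9]} hit by 6; {[9,12],[12,14]} hit by 12; {[14,15],[13,16]} hit by 15; {[19,20],[20,22],[18,24]} hit by 20; {[26,28],[28,30]} hit by 28.
Points: 6, 12, 15, 20, 28 (5 total).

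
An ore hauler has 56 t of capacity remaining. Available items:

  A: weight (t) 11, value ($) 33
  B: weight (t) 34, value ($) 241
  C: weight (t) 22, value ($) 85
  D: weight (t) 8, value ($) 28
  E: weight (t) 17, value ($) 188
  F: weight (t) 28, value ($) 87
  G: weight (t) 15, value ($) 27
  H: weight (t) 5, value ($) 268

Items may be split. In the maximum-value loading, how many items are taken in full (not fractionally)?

3

Greedy by value/weight ratio, highest first.
Ratios (sorted): H 53.60, E 11.06, B 7.09, C 3.86, D 3.50, F 3.11, A 3.00, G 1.80
take H (5 @ 268); take E (17 @ 188); take B (34 @ 241). Capacity used 56/56.
3 item(s) taken whole.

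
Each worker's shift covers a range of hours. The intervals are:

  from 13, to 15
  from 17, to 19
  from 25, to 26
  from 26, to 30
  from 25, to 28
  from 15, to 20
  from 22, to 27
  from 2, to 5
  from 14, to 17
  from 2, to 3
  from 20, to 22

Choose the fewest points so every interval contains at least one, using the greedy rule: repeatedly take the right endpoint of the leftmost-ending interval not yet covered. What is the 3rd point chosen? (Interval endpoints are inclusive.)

Process intervals by earliest right end; each time one isn't hit yet, stab at its right endpoint.
Sorted: [2,3] [2,5] [13,15] [14,17] [17,19] [15,20] [20,22] [25,26] [22,27] [25,28] [26,30]
{[2,3],[2,5]} hit by 3; {[13,15],[14,17]} hit by 15; {[17,19],[15,20]} hit by 19; {[20,22]} hit by 22; {[25,26],[22,27],[25,28],[26,30]} hit by 26.
Points: 3, 15, 19, 22, 26 (5 total).

19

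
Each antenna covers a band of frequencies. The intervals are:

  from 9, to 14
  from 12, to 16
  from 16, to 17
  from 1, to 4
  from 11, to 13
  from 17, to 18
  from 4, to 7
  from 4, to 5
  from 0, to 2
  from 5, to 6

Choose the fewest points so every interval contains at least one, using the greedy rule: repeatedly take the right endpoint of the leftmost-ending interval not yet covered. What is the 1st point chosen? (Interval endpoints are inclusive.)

Sorted: [0,2] [1,4] [4,5] [5,6] [4,7] [11,13] [9,14] [12,16] [16,17] [17,18]
{[0,2],[1,4]} hit by 2; {[4,5],[5,6],[4,7]} hit by 5; {[11,13],[9,14],[12,16]} hit by 13; {[16,17],[17,18]} hit by 17.
Points: 2, 5, 13, 17 (4 total).

2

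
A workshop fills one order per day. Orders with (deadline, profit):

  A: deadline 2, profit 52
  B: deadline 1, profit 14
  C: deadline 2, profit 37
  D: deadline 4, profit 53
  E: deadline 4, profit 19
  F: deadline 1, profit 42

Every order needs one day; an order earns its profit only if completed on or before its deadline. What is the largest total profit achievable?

166

Take jobs in profit order; each goes to the latest open slot no later than its deadline.
Profit order: D=53 A=52 F=42 C=37 E=19 B=14
Assign: D→slot 4, A→slot 2, F→slot 1, C skipped, E→slot 3, B skipped.
Slots: [1:F] [2:A] [3:E] [4:D]
Profit = 42 + 52 + 19 + 53 = 166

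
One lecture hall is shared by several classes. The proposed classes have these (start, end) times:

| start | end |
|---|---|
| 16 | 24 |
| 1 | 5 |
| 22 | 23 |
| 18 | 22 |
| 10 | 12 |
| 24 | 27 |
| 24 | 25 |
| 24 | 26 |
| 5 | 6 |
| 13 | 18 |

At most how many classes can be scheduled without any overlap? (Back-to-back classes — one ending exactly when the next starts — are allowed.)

Order by finish time; keep every interval that doesn't clash with the previous kept one.
Sorted by end: (1,5)  (5,6)  (10,12)  (13,18)  (18,22)  (22,23)  (16,24)  (24,25)  (24,26)  (24,27)
take (1,5); take (5,6); take (10,12); take (13,18); take (18,22); take (22,23); take (24,25).
Selected 7 classes.

7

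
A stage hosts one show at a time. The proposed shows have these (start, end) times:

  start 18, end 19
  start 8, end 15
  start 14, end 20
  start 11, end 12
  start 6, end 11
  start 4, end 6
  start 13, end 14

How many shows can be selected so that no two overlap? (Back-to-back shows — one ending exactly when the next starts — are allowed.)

5

Order by finish time; keep every interval that doesn't clash with the previous kept one.
By end time: (4,6), (6,11), (11,12), (13,14), (8,15), (18,19), (14,20).
Pick (4,6); next start ≥ 6 → (6,11); next start ≥ 11 → (11,12); next start ≥ 12 → (13,14); next start ≥ 14 → (18,19).
Selected 5 shows.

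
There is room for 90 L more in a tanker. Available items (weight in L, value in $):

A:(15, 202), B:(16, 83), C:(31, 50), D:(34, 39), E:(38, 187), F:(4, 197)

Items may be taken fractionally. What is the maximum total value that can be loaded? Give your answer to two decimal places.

Order: F (197/4=49.25) > A (202/15=13.47) > B (83/16=5.19) > E (187/38=4.92) > C (50/31=1.61) > D (39/34=1.15)
Fill: take F (4 @ 197) → take A (15 @ 202) → take B (16 @ 83) → take E (38 @ 187) → take 17/31 of C → 27.42; 90/90 used.
Total value = 696.42

696.42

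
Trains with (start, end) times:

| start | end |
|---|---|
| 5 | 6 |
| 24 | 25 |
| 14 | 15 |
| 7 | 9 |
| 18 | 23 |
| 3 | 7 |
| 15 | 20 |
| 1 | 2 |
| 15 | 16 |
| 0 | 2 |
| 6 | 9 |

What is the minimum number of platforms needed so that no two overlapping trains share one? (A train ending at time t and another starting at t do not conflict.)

starts: [0, 1, 3, 5, 6, 7, 14, 15, 15, 18, 24]
ends:   [2, 2, 6, 7, 9, 9, 15, 16, 20, 23, 25]
s0→1 s1→2  — peak 2.

2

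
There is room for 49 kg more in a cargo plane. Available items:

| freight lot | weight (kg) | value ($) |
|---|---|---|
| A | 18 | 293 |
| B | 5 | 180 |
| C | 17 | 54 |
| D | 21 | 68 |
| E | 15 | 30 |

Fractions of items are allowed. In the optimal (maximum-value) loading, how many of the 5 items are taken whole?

3

Sort by value per unit weight and fill in that order.
Ratios (sorted): B 36.00, A 16.28, D 3.24, C 3.18, E 2.00
take B (5 @ 180); take A (18 @ 293); take D (21 @ 68); take 5/17 of C → 15.88. Capacity used 49/49.
3 item(s) taken whole; one partial (take 5/17 of C).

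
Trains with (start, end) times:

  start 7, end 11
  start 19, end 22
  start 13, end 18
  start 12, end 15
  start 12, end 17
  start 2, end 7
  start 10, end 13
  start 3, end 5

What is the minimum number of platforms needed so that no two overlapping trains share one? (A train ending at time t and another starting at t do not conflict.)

3

Count concurrent intervals with a sweep; the peak is the room count.
starts: [2, 3, 7, 10, 12, 12, 13, 19]
ends:   [5, 7, 11, 13, 15, 17, 18, 22]
s2→1 s3→2 e5→1 e7→0 s7→1 s10→2 e11→1 s12→2 s12→3  — peak 3.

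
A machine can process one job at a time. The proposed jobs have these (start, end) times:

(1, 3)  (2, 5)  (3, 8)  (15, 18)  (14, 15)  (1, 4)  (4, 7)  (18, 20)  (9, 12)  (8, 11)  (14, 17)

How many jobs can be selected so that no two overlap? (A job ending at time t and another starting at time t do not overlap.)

6

Sort by end time and greedily take each interval whose start is ≥ the last chosen end.
Sorted by end: (1,3)  (1,4)  (2,5)  (4,7)  (3,8)  (8,11)  (9,12)  (14,15)  (14,17)  (15,18)  (18,20)
take (1,3); skip (1,4); take (4,7); take (8,11); take (14,15); take (15,18); take (18,20).
Selected 6 jobs.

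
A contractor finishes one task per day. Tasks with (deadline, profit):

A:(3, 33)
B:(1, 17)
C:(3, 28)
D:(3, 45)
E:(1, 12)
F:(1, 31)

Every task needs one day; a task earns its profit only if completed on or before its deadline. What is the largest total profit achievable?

109

Take jobs in profit order; each goes to the latest open slot no later than its deadline.
By profit: D(d3,45), A(d3,33), F(d1,31), C(d3,28), B(d1,17), E(d1,12)
D→slot 3; A→slot 2; F→slot 1; C skipped; B skipped; E skipped.
Profit = 31 + 33 + 45 = 109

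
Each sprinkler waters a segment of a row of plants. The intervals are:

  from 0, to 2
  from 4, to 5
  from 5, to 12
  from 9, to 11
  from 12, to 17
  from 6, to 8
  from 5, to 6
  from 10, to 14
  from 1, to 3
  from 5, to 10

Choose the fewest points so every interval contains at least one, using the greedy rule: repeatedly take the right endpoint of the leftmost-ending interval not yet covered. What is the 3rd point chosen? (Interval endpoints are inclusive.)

8

Sort by right endpoint; whenever an interval is uncovered, place a point at its right end.
By right end: [0,2]  [1,3]  [4,5]  [5,6]  [6,8]  [5,10]  [9,11]  [5,12]  [10,14]  [12,17]
[0,2] uncovered → point at 2; [4,5] uncovered → point at 5; [6,8] uncovered → point at 8; [9,11] uncovered → point at 11; [12,17] uncovered → point at 17.
Points: 2, 5, 8, 11, 17 (5 total).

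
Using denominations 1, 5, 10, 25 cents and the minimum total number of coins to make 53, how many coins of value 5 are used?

0

53 = 2×25 + 3×1
Count of 5: 0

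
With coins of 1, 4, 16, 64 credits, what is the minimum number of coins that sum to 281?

8

Use the largest denomination that fits, subtract, and repeat.
281 − 4×64→25 − 1×16→9 − 2×4→1 − 1×1→0
Total coins = 4 + 1 + 2 + 1 = 8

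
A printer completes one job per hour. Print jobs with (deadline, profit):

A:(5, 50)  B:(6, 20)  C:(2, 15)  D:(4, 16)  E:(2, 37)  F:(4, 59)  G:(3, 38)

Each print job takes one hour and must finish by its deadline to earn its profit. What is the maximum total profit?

Take jobs in profit order; each goes to the latest open slot no later than its deadline.
Profit order: F=59 A=50 G=38 E=37 B=20 D=16 C=15
Assign: F→slot 4, A→slot 5, G→slot 3, E→slot 2, B→slot 6, D→slot 1, C skipped.
Slots: [1:D] [2:E] [3:G] [4:F] [5:A] [6:B]
Profit = 16 + 37 + 38 + 59 + 50 + 20 = 220

220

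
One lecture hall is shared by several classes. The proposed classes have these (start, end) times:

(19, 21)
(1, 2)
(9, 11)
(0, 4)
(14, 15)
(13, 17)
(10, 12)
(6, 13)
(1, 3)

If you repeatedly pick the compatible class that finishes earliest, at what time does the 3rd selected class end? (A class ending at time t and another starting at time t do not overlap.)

Greedy by earliest finish: after sorting by end time, pick each interval compatible with the last pick.
By end time: (1,2), (1,3), (0,4), (9,11), (10,12), (6,13), (14,15), (13,17), (19,21).
Pick (1,2); next start ≥ 2 → (9,11); next start ≥ 11 → (14,15); next start ≥ 15 → (19,21).
Selected: (1,2) (9,11) (14,15) (19,21)

15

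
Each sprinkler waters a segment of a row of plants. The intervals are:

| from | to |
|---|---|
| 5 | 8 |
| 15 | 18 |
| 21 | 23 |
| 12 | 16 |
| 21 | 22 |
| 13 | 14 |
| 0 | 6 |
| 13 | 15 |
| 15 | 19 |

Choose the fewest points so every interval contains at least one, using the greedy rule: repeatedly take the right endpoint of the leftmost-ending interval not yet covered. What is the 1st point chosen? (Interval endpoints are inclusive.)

6

Sorted: [0,6] [5,8] [13,14] [13,15] [12,16] [15,18] [15,19] [21,22] [21,23]
{[0,6],[5,8]} hit by 6; {[13,14],[13,15],[12,16]} hit by 14; {[15,18],[15,19]} hit by 18; {[21,22],[21,23]} hit by 22.
Points: 6, 14, 18, 22 (4 total).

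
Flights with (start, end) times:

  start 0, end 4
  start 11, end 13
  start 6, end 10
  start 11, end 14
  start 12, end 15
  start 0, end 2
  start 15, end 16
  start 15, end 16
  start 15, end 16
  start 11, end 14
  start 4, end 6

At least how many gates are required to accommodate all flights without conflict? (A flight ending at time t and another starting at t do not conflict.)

4

The answer is the maximum number of intervals overlapping at any instant.
Events (time:±→running): 0:+→1 0:+→2 2:-→1 4:-→0 4:+→1 6:-→0 6:+→1 10:-→0 11:+→1 11:+→2 11:+→3 12:+→4 … peak 4.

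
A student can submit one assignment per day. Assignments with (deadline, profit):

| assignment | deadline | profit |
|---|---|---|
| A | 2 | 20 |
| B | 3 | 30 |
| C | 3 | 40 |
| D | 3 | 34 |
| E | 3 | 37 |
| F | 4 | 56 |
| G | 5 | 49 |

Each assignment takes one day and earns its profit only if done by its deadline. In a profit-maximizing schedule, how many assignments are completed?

Profit order: F=56 G=49 C=40 E=37 D=34 B=30 A=20
Assign: F→slot 4, G→slot 5, C→slot 3, E→slot 2, D→slot 1, B skipped, A skipped.
Slots: [1:D] [2:E] [3:C] [4:F] [5:G]
5 of 7 scheduled.

5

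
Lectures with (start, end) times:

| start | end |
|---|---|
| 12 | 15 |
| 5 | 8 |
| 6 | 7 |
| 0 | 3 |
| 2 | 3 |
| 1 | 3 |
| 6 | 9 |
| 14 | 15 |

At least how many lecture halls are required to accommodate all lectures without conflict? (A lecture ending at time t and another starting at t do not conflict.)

3

The answer is the maximum number of intervals overlapping at any instant.
Events (time:±→running): 0:+→1 1:+→2 2:+→3 … peak 3.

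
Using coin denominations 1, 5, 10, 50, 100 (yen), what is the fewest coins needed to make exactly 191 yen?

191 − 1×100→91 − 1×50→41 − 4×10→1 − 1×1→0
Total coins = 1 + 1 + 4 + 1 = 7

7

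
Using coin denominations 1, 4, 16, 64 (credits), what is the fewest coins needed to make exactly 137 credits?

137 − 2×64→9 − 2×4→1 − 1×1→0
Total coins = 2 + 2 + 1 = 5

5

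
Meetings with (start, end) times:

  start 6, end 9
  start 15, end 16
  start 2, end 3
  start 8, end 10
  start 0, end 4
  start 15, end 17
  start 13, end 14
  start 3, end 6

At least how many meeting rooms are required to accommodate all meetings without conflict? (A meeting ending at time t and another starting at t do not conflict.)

2

Events (time:±→running): 0:+→1 2:+→2 … peak 2.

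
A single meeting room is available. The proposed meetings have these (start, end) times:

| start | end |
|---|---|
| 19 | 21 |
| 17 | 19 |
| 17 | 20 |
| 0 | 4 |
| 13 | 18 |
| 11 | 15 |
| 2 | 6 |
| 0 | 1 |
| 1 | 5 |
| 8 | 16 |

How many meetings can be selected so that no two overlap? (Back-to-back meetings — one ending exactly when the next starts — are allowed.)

5

Sorted by end: (0,1)  (0,4)  (1,5)  (2,6)  (11,15)  (8,16)  (13,18)  (17,19)  (17,20)  (19,21)
take (0,1); take (1,5); skip (2,6); take (11,15); skip (8,16); take (17,19); take (19,21).
Selected 5 meetings.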